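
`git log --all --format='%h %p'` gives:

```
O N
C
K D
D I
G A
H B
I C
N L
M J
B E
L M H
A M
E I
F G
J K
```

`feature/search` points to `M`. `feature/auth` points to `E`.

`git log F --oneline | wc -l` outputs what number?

9

Walking parent pointers from F: reachable set = {A, C, D, F, G, I, J, K, M}.
That is 9 commits.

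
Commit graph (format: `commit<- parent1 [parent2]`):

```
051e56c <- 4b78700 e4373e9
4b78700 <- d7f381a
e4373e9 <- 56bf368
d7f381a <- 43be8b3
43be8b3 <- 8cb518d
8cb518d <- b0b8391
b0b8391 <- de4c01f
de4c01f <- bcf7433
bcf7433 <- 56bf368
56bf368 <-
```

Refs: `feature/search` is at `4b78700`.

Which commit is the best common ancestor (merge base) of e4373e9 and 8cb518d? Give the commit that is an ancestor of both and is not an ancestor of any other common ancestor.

56bf368

Ancestors of e4373e9: {56bf368, e4373e9}.
Ancestors of 8cb518d: {56bf368, 8cb518d, b0b8391, bcf7433, de4c01f}.
Common ancestors: {56bf368}.
The only common ancestor is 56bf368, so it is the merge base.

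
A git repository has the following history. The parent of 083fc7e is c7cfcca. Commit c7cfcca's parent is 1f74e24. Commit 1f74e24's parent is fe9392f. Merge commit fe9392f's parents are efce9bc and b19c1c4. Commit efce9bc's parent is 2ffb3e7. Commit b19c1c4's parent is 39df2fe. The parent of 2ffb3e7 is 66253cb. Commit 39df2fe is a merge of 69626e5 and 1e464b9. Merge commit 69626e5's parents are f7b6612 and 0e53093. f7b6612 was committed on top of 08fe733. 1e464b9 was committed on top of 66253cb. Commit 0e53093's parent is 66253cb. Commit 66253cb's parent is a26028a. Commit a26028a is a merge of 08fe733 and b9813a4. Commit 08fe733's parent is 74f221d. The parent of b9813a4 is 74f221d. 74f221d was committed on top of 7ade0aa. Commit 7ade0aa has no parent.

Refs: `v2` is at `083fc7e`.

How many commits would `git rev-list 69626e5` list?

9

Walking parent pointers from 69626e5: reachable set = {08fe733, 0e53093, 66253cb, 69626e5, 74f221d, 7ade0aa, a26028a, b9813a4, f7b6612}.
That is 9 commits.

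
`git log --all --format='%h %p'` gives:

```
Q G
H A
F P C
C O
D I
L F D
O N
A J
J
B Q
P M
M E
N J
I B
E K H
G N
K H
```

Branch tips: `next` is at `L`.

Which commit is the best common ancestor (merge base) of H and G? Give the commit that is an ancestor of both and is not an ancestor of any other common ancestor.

J

Ancestors of H: {A, H, J}.
Ancestors of G: {G, J, N}.
Common ancestors: {J}.
The only common ancestor is J, so it is the merge base.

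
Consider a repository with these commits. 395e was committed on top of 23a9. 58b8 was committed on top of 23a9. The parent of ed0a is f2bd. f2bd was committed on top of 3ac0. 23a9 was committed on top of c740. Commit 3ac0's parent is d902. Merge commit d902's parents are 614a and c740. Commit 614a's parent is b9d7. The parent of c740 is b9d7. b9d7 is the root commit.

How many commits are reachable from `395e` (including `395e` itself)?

4

Walking parent pointers from 395e: reachable set = {23a9, 395e, b9d7, c740}.
That is 4 commits.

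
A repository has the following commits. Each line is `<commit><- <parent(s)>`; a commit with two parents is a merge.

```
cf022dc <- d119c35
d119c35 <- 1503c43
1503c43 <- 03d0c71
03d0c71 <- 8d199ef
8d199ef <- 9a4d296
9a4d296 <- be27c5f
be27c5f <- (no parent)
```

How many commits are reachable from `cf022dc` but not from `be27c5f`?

6

Reachable from cf022dc: {03d0c71, 1503c43, 8d199ef, 9a4d296, be27c5f, cf022dc, d119c35}.
Reachable from be27c5f: {be27c5f}.
In cf022dc's history but not be27c5f's: {03d0c71, 1503c43, 8d199ef, 9a4d296, cf022dc, d119c35} — 6 commits.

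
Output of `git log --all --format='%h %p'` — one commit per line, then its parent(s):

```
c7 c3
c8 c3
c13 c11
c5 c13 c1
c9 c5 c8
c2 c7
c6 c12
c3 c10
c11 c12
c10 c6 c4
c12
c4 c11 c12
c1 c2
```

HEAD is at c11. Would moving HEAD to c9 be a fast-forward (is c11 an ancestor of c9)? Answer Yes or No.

Yes

A fast-forward from c11 to c9 is possible iff c11 is an ancestor of c9.
Ancestors of c9: {c1, c10, c11, c12, c13, c2, c3, c4, c5, c6, c7, c8, c9}.
c11 is among them, so fast-forward is possible.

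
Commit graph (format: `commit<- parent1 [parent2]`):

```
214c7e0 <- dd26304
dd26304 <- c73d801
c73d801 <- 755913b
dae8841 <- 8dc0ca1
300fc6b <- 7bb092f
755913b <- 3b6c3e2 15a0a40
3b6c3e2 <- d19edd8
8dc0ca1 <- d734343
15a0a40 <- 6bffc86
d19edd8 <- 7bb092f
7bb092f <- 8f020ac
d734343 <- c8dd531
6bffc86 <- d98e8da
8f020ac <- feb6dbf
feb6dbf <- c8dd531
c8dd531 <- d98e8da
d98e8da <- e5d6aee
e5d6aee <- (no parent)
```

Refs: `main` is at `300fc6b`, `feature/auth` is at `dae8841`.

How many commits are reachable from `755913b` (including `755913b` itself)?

Walking parent pointers from 755913b: reachable set = {15a0a40, 3b6c3e2, 6bffc86, 755913b, 7bb092f, 8f020ac, c8dd531, d19edd8, d98e8da, e5d6aee, feb6dbf}.
That is 11 commits.

11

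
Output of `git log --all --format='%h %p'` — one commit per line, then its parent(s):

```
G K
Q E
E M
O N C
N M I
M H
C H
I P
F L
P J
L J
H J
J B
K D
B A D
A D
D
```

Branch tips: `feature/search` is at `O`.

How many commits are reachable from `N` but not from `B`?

Reachable from N: {A, B, D, H, I, J, M, N, P}.
Reachable from B: {A, B, D}.
In N's history but not B's: {H, I, J, M, N, P} — 6 commits.

6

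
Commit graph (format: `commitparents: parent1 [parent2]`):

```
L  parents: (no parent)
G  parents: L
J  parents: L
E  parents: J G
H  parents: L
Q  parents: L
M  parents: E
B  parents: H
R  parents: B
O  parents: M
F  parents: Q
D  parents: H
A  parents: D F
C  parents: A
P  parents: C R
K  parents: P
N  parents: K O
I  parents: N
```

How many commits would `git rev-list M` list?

5

Walking parent pointers from M: reachable set = {E, G, J, L, M}.
That is 5 commits.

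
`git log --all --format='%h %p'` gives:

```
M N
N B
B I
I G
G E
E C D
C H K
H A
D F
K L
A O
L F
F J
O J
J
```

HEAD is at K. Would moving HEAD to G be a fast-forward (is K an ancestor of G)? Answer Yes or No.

A fast-forward from K to G is possible iff K is an ancestor of G.
Ancestors of G: {A, C, D, E, F, G, H, J, K, L, O}.
K is among them, so fast-forward is possible.

Yes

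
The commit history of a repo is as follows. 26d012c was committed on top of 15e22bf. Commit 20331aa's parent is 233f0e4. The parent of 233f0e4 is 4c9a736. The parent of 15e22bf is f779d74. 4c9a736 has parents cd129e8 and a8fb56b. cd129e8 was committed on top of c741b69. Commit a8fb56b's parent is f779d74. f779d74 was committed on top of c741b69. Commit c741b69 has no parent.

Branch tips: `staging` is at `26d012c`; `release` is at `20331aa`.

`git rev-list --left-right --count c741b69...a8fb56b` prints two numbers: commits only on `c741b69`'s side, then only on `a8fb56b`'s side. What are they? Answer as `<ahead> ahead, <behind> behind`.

Reachable from c741b69: {c741b69}.
Reachable from a8fb56b: {a8fb56b, c741b69, f779d74}.
Only in c741b69's history (ahead): {} — 0.
Only in a8fb56b's history (behind): {a8fb56b, f779d74} — 2.

0 ahead, 2 behind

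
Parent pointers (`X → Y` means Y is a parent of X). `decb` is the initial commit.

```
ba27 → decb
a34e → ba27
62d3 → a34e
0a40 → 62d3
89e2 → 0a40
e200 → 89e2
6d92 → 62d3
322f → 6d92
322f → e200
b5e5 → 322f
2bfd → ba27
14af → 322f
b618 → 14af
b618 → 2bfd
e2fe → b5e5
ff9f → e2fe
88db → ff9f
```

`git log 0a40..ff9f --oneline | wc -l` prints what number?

Reachable from ff9f: {0a40, 322f, 62d3, 6d92, 89e2, a34e, b5e5, ba27, decb, e200, e2fe, ff9f}.
Reachable from 0a40: {0a40, 62d3, a34e, ba27, decb}.
In ff9f's history but not 0a40's: {322f, 6d92, 89e2, b5e5, e200, e2fe, ff9f} — 7 commits.

7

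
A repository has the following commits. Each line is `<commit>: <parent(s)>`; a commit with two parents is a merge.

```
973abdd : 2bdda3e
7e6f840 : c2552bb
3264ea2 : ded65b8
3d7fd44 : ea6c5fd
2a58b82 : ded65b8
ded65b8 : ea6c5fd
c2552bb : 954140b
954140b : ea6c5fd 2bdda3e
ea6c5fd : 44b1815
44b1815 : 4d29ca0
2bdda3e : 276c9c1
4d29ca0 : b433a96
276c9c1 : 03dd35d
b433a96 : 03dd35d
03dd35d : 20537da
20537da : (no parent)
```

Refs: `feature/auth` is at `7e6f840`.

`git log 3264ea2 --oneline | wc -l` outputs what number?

Walking parent pointers from 3264ea2: reachable set = {03dd35d, 20537da, 3264ea2, 44b1815, 4d29ca0, b433a96, ded65b8, ea6c5fd}.
That is 8 commits.

8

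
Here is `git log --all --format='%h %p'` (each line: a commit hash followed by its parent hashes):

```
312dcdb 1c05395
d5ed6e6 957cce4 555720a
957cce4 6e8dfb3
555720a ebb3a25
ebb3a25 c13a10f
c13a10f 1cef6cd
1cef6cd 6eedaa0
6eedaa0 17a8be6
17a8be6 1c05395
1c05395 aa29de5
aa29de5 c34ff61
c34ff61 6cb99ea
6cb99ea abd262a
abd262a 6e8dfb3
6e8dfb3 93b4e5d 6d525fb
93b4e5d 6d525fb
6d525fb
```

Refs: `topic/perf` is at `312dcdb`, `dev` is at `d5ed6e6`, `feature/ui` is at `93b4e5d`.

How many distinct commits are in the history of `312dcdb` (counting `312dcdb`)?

9

Walking parent pointers from 312dcdb: reachable set = {1c05395, 312dcdb, 6cb99ea, 6d525fb, 6e8dfb3, 93b4e5d, aa29de5, abd262a, c34ff61}.
That is 9 commits.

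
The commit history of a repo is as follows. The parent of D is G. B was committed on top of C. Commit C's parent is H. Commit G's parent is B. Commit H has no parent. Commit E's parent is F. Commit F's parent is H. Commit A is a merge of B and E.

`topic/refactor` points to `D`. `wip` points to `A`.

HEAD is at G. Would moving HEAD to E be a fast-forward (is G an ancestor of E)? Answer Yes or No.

No

A fast-forward from G to E is possible iff G is an ancestor of E.
Ancestors of E: {E, F, H}.
G is not among them, so fast-forward is not possible.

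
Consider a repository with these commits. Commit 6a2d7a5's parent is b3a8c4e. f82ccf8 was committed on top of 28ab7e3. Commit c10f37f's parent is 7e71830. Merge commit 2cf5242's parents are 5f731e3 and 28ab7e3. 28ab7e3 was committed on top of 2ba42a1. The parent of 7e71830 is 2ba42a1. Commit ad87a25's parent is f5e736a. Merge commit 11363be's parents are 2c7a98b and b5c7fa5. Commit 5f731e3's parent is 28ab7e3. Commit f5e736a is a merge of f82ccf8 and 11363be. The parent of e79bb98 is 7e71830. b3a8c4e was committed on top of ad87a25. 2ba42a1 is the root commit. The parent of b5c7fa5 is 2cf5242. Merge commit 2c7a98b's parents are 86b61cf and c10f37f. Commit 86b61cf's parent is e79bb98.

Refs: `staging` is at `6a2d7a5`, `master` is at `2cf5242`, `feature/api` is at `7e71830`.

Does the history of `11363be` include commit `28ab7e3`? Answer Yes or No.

Ancestors of 11363be (commits reachable by following parents): {11363be, 28ab7e3, 2ba42a1, 2c7a98b, 2cf5242, 5f731e3, 7e71830, 86b61cf, b5c7fa5, c10f37f, e79bb98}.
28ab7e3 is in that set, so it is an ancestor of 11363be.

Yes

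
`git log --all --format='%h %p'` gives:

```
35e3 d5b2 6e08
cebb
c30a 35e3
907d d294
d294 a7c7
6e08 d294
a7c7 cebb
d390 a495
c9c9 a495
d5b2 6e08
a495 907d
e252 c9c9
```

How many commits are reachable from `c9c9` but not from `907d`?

2

Reachable from c9c9: {907d, a495, a7c7, c9c9, cebb, d294}.
Reachable from 907d: {907d, a7c7, cebb, d294}.
In c9c9's history but not 907d's: {a495, c9c9} — 2 commits.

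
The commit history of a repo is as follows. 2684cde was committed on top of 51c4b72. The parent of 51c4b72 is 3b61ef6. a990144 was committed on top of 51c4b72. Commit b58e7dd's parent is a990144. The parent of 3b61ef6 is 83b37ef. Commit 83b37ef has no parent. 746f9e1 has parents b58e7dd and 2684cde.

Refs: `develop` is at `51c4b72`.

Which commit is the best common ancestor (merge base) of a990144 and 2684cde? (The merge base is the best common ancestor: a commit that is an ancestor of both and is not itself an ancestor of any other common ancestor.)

51c4b72

Ancestors of a990144: {3b61ef6, 51c4b72, 83b37ef, a990144}.
Ancestors of 2684cde: {2684cde, 3b61ef6, 51c4b72, 83b37ef}.
Common ancestors: {3b61ef6, 51c4b72, 83b37ef}.
Among these, 51c4b72 is not an ancestor of any other common ancestor — it is the merge base.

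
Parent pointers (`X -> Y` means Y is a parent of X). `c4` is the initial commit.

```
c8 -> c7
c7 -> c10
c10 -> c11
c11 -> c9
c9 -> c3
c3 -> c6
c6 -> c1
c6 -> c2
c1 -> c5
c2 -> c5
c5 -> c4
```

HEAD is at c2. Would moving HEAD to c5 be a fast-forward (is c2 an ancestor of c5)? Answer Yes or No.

A fast-forward from c2 to c5 is possible iff c2 is an ancestor of c5.
Ancestors of c5: {c4, c5}.
c2 is not among them, so fast-forward is not possible.

No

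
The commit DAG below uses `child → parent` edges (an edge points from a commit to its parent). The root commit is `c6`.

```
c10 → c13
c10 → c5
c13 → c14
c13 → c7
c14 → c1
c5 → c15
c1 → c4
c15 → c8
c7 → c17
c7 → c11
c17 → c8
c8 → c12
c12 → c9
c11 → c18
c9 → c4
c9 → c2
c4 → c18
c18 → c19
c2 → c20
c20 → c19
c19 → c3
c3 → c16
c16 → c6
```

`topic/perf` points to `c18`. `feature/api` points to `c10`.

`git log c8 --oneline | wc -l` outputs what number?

Walking parent pointers from c8: reachable set = {c12, c16, c18, c19, c2, c20, c3, c4, c6, c8, c9}.
That is 11 commits.

11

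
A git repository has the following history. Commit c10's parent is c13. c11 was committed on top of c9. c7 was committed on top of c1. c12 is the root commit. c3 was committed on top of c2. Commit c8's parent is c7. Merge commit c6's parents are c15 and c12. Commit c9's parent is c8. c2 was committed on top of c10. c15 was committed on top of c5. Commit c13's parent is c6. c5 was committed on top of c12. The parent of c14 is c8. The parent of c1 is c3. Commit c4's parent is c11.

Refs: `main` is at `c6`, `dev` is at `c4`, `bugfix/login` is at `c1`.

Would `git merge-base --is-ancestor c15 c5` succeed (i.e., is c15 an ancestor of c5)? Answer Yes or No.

No

Ancestors of c5: {c12, c5}.
c15 is not in that set, so it is not an ancestor of c5.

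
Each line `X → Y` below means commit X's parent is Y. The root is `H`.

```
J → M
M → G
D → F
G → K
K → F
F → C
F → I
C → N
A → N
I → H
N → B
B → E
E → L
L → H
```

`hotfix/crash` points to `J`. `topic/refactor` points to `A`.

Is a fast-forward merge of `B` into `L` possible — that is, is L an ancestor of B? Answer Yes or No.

Yes

A fast-forward from L to B is possible iff L is an ancestor of B.
Ancestors of B: {B, E, H, L}.
L is among them, so fast-forward is possible.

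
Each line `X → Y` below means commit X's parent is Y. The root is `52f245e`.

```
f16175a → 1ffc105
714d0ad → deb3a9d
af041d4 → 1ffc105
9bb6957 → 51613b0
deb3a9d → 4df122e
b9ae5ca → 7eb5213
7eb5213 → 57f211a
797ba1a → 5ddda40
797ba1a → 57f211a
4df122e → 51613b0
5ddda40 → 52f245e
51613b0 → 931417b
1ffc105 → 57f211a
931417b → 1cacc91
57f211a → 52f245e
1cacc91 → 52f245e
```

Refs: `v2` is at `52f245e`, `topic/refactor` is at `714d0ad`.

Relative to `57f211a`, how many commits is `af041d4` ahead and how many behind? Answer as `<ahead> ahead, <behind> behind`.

2 ahead, 0 behind

Reachable from af041d4: {1ffc105, 52f245e, 57f211a, af041d4}.
Reachable from 57f211a: {52f245e, 57f211a}.
Only in af041d4's history (ahead): {1ffc105, af041d4} — 2.
Only in 57f211a's history (behind): {} — 0.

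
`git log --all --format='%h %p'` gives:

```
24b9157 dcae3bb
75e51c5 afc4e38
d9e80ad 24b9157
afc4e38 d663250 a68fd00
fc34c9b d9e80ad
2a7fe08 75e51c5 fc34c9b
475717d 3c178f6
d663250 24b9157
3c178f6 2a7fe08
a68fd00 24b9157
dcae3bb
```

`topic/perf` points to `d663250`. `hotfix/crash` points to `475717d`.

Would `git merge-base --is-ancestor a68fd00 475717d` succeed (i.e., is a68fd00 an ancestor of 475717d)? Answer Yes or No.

Yes

Ancestors of 475717d (commits reachable by following parents): {24b9157, 2a7fe08, 3c178f6, 475717d, 75e51c5, a68fd00, afc4e38, d663250, d9e80ad, dcae3bb, fc34c9b}.
a68fd00 is in that set, so it is an ancestor of 475717d.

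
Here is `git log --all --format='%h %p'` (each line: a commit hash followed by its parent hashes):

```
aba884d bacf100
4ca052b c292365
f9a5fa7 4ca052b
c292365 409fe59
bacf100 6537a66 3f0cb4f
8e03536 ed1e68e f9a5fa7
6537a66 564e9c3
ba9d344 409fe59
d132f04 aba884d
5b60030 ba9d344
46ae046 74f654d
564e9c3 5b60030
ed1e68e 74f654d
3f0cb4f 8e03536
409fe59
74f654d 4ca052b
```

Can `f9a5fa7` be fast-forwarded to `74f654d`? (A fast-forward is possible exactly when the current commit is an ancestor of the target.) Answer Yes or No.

A fast-forward from f9a5fa7 to 74f654d is possible iff f9a5fa7 is an ancestor of 74f654d.
Ancestors of 74f654d: {409fe59, 4ca052b, 74f654d, c292365}.
f9a5fa7 is not among them, so fast-forward is not possible.

No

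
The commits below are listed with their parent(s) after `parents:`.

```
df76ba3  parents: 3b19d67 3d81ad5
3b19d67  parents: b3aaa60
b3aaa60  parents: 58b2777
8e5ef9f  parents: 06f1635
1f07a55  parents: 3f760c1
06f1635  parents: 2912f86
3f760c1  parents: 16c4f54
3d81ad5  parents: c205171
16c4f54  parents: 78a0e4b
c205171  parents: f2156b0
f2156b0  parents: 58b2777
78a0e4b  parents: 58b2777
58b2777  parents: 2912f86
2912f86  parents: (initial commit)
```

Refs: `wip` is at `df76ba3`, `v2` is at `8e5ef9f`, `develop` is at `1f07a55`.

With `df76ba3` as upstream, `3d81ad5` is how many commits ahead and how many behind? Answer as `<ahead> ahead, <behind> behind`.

Reachable from 3d81ad5: {2912f86, 3d81ad5, 58b2777, c205171, f2156b0}.
Reachable from df76ba3: {2912f86, 3b19d67, 3d81ad5, 58b2777, b3aaa60, c205171, df76ba3, f2156b0}.
Only in 3d81ad5's history (ahead): {} — 0.
Only in df76ba3's history (behind): {3b19d67, b3aaa60, df76ba3} — 3.

0 ahead, 3 behind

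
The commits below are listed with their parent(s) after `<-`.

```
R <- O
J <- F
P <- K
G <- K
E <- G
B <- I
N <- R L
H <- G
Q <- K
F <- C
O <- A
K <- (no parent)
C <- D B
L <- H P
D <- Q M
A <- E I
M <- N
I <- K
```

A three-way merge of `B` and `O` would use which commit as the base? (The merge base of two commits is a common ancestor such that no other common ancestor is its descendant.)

Ancestors of B: {B, I, K}.
Ancestors of O: {A, E, G, I, K, O}.
Common ancestors: {I, K}.
Among these, I is not an ancestor of any other common ancestor — it is the merge base.

I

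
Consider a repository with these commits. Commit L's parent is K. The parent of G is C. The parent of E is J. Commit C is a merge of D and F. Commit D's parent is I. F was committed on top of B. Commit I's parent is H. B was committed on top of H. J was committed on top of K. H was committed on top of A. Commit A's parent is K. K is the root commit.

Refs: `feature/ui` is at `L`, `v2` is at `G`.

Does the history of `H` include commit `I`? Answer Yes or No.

No

Ancestors of H: {A, H, K}.
I is not in that set, so it is not an ancestor of H.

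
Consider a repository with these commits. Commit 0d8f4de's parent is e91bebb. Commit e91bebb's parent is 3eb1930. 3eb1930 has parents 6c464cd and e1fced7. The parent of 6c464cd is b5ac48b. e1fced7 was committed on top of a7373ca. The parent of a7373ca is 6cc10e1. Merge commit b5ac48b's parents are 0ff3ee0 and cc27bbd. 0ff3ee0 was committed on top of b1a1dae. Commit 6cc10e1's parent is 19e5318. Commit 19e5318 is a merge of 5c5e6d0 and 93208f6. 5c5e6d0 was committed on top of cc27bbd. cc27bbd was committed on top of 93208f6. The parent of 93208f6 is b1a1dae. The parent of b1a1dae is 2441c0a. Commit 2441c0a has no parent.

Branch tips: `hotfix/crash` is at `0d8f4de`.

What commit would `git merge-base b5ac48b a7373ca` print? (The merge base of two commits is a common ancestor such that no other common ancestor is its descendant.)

cc27bbd

Ancestors of b5ac48b: {0ff3ee0, 2441c0a, 93208f6, b1a1dae, b5ac48b, cc27bbd}.
Ancestors of a7373ca: {19e5318, 2441c0a, 5c5e6d0, 6cc10e1, 93208f6, a7373ca, b1a1dae, cc27bbd}.
Common ancestors: {2441c0a, 93208f6, b1a1dae, cc27bbd}.
Among these, cc27bbd is not an ancestor of any other common ancestor — it is the merge base.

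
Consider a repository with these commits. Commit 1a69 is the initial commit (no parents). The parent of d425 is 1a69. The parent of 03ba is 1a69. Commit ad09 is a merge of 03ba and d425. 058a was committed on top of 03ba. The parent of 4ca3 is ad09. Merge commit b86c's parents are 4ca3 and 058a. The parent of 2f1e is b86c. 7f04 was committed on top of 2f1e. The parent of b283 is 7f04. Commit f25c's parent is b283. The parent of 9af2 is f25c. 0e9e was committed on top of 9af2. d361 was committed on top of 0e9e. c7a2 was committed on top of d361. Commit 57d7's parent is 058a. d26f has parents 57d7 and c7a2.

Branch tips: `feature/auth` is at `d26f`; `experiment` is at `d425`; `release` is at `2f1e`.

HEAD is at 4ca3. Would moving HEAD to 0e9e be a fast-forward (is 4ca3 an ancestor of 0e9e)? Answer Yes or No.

Yes

A fast-forward from 4ca3 to 0e9e is possible iff 4ca3 is an ancestor of 0e9e.
Ancestors of 0e9e: {03ba, 058a, 0e9e, 1a69, 2f1e, 4ca3, 7f04, 9af2, ad09, b283, b86c, d425, f25c}.
4ca3 is among them, so fast-forward is possible.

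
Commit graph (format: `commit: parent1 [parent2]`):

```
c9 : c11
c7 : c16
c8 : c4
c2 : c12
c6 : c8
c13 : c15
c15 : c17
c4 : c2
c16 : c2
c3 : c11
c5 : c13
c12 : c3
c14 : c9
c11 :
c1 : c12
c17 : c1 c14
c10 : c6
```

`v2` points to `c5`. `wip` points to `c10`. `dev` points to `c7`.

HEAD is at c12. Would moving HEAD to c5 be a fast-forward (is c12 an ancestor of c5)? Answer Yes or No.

A fast-forward from c12 to c5 is possible iff c12 is an ancestor of c5.
Ancestors of c5: {c1, c11, c12, c13, c14, c15, c17, c3, c5, c9}.
c12 is among them, so fast-forward is possible.

Yes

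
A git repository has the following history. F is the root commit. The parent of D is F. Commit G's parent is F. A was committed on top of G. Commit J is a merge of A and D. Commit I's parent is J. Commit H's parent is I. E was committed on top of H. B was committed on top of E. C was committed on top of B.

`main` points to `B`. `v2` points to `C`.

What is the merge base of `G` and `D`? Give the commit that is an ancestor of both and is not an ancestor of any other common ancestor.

Ancestors of G: {F, G}.
Ancestors of D: {D, F}.
Common ancestors: {F}.
The only common ancestor is F, so it is the merge base.

F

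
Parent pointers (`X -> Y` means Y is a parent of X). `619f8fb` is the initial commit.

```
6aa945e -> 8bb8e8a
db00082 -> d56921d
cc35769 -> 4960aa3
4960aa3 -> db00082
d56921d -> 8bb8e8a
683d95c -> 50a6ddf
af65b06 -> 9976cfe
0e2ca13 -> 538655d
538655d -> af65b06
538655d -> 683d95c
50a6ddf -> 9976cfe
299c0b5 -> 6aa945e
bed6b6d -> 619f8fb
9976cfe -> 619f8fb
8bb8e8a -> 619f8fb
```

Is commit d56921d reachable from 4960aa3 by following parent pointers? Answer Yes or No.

Yes

Ancestors of 4960aa3 (commits reachable by following parents): {4960aa3, 619f8fb, 8bb8e8a, d56921d, db00082}.
d56921d is in that set, so it is an ancestor of 4960aa3.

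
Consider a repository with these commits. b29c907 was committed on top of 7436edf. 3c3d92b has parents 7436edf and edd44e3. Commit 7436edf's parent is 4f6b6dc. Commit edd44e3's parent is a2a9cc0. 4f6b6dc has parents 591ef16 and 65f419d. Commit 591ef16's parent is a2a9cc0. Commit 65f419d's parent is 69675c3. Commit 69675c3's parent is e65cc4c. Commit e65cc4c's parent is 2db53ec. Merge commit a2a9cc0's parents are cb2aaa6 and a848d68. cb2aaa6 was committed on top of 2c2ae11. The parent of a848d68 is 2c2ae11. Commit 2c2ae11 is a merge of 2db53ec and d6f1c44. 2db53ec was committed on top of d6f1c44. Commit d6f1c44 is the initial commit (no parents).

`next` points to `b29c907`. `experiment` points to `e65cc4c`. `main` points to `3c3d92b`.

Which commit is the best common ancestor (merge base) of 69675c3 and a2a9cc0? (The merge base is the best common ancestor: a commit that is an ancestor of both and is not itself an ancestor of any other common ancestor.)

2db53ec

Ancestors of 69675c3: {2db53ec, 69675c3, d6f1c44, e65cc4c}.
Ancestors of a2a9cc0: {2c2ae11, 2db53ec, a2a9cc0, a848d68, cb2aaa6, d6f1c44}.
Common ancestors: {2db53ec, d6f1c44}.
Among these, 2db53ec is not an ancestor of any other common ancestor — it is the merge base.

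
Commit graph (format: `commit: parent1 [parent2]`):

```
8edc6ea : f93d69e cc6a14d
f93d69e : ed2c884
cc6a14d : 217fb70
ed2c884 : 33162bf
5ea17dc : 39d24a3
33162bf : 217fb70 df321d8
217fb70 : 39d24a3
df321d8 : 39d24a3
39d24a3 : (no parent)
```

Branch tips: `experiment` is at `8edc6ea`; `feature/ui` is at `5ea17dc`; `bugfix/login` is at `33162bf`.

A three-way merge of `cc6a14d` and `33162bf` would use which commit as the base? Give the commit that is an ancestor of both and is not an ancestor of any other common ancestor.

217fb70

Ancestors of cc6a14d: {217fb70, 39d24a3, cc6a14d}.
Ancestors of 33162bf: {217fb70, 33162bf, 39d24a3, df321d8}.
Common ancestors: {217fb70, 39d24a3}.
Among these, 217fb70 is not an ancestor of any other common ancestor — it is the merge base.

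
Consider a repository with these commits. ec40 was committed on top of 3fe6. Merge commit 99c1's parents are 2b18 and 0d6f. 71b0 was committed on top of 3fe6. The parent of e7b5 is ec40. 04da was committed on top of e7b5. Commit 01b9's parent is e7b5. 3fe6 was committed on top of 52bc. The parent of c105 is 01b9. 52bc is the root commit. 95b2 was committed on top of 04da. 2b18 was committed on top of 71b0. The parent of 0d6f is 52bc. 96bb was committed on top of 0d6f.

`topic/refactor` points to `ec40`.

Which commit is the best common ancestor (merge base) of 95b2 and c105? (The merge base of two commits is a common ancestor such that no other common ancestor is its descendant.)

e7b5

Ancestors of 95b2: {04da, 3fe6, 52bc, 95b2, e7b5, ec40}.
Ancestors of c105: {01b9, 3fe6, 52bc, c105, e7b5, ec40}.
Common ancestors: {3fe6, 52bc, e7b5, ec40}.
Among these, e7b5 is not an ancestor of any other common ancestor — it is the merge base.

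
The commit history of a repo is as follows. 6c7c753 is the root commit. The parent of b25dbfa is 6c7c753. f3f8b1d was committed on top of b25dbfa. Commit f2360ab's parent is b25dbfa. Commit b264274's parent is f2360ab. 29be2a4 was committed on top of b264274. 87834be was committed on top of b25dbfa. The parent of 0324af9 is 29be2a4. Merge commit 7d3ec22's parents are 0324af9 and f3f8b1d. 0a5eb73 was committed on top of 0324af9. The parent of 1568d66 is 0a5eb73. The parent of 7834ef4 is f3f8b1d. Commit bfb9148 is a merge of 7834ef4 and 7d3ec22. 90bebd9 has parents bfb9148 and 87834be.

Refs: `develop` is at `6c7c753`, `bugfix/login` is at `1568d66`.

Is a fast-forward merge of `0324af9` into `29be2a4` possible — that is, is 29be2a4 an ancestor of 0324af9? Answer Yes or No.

A fast-forward from 29be2a4 to 0324af9 is possible iff 29be2a4 is an ancestor of 0324af9.
Ancestors of 0324af9: {0324af9, 29be2a4, 6c7c753, b25dbfa, b264274, f2360ab}.
29be2a4 is among them, so fast-forward is possible.

Yes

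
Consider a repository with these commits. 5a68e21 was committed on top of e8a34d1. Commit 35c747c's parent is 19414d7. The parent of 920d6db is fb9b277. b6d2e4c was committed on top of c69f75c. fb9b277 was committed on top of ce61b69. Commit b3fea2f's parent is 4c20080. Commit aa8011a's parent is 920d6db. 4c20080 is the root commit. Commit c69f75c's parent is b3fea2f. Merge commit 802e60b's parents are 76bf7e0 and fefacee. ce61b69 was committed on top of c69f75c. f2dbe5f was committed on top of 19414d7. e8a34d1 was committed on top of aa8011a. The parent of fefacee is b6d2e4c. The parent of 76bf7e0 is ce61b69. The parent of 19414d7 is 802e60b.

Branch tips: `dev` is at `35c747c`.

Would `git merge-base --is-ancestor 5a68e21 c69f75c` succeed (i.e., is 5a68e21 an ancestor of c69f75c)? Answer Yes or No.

Ancestors of c69f75c: {4c20080, b3fea2f, c69f75c}.
5a68e21 is not in that set, so it is not an ancestor of c69f75c.

No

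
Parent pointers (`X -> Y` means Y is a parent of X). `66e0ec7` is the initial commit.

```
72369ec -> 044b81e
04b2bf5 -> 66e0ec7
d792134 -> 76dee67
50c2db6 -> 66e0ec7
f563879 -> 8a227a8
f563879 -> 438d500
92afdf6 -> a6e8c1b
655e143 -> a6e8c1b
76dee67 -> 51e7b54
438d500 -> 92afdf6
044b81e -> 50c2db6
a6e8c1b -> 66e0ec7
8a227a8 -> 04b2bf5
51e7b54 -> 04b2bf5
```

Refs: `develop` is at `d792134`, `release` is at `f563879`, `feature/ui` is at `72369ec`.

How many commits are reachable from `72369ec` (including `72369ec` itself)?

4

Walking parent pointers from 72369ec: reachable set = {044b81e, 50c2db6, 66e0ec7, 72369ec}.
That is 4 commits.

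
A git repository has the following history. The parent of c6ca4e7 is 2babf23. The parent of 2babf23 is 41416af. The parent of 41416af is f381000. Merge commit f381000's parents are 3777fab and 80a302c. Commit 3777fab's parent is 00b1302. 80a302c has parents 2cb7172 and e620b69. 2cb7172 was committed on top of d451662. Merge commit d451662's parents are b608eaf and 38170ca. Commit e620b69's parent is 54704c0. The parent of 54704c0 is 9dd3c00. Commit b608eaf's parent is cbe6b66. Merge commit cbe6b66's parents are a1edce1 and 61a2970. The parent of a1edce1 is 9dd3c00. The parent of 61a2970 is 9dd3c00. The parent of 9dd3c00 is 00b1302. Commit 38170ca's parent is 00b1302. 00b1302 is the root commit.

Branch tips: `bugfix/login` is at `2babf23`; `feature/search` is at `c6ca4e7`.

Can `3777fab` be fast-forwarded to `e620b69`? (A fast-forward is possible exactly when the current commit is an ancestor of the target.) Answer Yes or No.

No

A fast-forward from 3777fab to e620b69 is possible iff 3777fab is an ancestor of e620b69.
Ancestors of e620b69: {00b1302, 54704c0, 9dd3c00, e620b69}.
3777fab is not among them, so fast-forward is not possible.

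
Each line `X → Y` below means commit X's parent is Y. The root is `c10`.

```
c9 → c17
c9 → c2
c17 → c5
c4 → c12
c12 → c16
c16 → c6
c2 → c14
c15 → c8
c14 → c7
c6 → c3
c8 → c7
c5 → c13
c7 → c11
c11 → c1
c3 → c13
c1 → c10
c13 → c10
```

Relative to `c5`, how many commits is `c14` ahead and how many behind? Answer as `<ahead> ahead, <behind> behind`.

4 ahead, 2 behind

Reachable from c14: {c1, c10, c11, c14, c7}.
Reachable from c5: {c10, c13, c5}.
Only in c14's history (ahead): {c1, c11, c14, c7} — 4.
Only in c5's history (behind): {c13, c5} — 2.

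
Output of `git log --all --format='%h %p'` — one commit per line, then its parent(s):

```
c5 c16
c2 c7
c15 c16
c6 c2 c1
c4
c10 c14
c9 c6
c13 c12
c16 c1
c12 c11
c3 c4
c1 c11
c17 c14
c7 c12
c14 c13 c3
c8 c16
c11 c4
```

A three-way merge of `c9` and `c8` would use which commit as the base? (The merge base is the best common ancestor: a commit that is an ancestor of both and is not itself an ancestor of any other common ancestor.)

Ancestors of c9: {c1, c11, c12, c2, c4, c6, c7, c9}.
Ancestors of c8: {c1, c11, c16, c4, c8}.
Common ancestors: {c1, c11, c4}.
Among these, c1 is not an ancestor of any other common ancestor — it is the merge base.

c1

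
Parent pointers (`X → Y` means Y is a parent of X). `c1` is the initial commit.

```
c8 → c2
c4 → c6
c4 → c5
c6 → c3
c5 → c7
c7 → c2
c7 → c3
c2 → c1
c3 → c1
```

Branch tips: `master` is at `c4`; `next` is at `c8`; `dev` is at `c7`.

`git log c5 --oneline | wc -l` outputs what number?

Walking parent pointers from c5: reachable set = {c1, c2, c3, c5, c7}.
That is 5 commits.

5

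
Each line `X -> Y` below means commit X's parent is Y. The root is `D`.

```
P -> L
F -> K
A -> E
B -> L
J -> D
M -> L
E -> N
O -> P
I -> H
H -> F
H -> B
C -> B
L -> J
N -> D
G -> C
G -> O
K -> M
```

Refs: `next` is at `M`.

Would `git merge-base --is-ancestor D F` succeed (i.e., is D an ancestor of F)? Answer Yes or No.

Yes

Ancestors of F (commits reachable by following parents): {D, F, J, K, L, M}.
D is in that set, so it is an ancestor of F.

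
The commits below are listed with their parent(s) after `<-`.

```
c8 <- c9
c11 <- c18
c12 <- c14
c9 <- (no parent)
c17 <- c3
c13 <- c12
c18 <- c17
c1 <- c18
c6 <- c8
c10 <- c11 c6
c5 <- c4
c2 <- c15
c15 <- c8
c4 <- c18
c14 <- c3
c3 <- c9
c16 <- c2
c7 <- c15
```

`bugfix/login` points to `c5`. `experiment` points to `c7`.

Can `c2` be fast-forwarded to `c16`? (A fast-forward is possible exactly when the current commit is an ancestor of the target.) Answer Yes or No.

Yes

A fast-forward from c2 to c16 is possible iff c2 is an ancestor of c16.
Ancestors of c16: {c15, c16, c2, c8, c9}.
c2 is among them, so fast-forward is possible.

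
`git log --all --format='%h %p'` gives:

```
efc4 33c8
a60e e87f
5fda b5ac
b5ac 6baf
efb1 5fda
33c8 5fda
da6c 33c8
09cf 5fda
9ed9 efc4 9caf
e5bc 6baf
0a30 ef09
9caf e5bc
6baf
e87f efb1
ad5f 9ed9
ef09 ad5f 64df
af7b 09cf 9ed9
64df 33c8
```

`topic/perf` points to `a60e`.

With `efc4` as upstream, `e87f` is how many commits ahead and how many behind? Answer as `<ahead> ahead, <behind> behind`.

2 ahead, 2 behind

Reachable from e87f: {5fda, 6baf, b5ac, e87f, efb1}.
Reachable from efc4: {33c8, 5fda, 6baf, b5ac, efc4}.
Only in e87f's history (ahead): {e87f, efb1} — 2.
Only in efc4's history (behind): {33c8, efc4} — 2.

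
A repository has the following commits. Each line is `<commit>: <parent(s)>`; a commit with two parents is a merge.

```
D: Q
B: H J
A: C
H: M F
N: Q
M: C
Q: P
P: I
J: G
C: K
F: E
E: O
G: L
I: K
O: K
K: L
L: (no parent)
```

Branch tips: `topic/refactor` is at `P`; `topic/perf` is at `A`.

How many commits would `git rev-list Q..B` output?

Reachable from B: {B, C, E, F, G, H, J, K, L, M, O}.
Reachable from Q: {I, K, L, P, Q}.
In B's history but not Q's: {B, C, E, F, G, H, J, M, O} — 9 commits.

9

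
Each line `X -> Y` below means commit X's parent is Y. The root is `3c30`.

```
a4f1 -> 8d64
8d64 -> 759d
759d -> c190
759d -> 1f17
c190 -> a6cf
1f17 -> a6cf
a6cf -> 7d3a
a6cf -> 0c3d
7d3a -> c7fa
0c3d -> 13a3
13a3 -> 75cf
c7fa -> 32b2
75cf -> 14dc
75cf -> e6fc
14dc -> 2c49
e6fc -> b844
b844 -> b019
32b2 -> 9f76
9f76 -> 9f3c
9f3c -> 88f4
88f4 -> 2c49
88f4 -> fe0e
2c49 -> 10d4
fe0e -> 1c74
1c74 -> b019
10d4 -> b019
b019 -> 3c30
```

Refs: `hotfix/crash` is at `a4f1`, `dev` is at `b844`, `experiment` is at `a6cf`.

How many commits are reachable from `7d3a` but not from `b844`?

Reachable from 7d3a: {10d4, 1c74, 2c49, 32b2, 3c30, 7d3a, 88f4, 9f3c, 9f76, b019, c7fa, fe0e}.
Reachable from b844: {3c30, b019, b844}.
In 7d3a's history but not b844's: {10d4, 1c74, 2c49, 32b2, 7d3a, 88f4, 9f3c, 9f76, c7fa, fe0e} — 10 commits.

10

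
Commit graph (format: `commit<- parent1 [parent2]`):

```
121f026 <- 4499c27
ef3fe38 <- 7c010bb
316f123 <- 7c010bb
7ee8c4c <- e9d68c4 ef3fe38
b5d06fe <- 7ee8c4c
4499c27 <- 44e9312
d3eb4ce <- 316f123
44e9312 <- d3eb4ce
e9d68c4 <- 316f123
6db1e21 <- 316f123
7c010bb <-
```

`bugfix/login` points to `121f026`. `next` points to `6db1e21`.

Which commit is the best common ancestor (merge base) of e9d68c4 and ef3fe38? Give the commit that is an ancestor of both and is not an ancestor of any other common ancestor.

7c010bb

Ancestors of e9d68c4: {316f123, 7c010bb, e9d68c4}.
Ancestors of ef3fe38: {7c010bb, ef3fe38}.
Common ancestors: {7c010bb}.
The only common ancestor is 7c010bb, so it is the merge base.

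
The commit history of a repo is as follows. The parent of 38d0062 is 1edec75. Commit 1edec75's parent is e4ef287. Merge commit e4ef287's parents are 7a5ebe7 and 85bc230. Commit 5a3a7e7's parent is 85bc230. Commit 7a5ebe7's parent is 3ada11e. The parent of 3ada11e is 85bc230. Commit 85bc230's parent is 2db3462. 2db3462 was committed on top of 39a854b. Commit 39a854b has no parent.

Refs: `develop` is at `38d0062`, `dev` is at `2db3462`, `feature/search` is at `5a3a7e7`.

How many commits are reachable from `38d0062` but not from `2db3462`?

Reachable from 38d0062: {1edec75, 2db3462, 38d0062, 39a854b, 3ada11e, 7a5ebe7, 85bc230, e4ef287}.
Reachable from 2db3462: {2db3462, 39a854b}.
In 38d0062's history but not 2db3462's: {1edec75, 38d0062, 3ada11e, 7a5ebe7, 85bc230, e4ef287} — 6 commits.

6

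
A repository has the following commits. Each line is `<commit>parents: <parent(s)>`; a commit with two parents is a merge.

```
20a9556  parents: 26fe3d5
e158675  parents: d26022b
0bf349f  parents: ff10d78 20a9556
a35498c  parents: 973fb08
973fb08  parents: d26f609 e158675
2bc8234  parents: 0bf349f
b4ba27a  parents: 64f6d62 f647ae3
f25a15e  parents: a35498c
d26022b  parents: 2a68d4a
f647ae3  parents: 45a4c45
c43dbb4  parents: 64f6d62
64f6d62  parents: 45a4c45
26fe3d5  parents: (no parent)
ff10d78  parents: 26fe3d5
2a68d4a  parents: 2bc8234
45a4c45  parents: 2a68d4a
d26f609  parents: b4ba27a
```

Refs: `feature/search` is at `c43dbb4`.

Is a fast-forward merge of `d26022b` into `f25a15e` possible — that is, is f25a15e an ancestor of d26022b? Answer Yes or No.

No

A fast-forward from f25a15e to d26022b is possible iff f25a15e is an ancestor of d26022b.
Ancestors of d26022b: {0bf349f, 20a9556, 26fe3d5, 2a68d4a, 2bc8234, d26022b, ff10d78}.
f25a15e is not among them, so fast-forward is not possible.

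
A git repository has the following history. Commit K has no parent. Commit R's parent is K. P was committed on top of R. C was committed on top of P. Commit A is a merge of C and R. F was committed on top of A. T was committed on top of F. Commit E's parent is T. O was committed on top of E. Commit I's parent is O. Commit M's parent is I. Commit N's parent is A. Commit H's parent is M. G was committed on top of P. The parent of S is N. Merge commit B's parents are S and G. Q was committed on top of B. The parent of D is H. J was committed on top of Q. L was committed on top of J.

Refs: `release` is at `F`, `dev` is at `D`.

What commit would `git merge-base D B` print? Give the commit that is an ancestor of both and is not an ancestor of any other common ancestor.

A

Ancestors of D: {A, C, D, E, F, H, I, K, M, O, P, R, T}.
Ancestors of B: {A, B, C, G, K, N, P, R, S}.
Common ancestors: {A, C, K, P, R}.
Among these, A is not an ancestor of any other common ancestor — it is the merge base.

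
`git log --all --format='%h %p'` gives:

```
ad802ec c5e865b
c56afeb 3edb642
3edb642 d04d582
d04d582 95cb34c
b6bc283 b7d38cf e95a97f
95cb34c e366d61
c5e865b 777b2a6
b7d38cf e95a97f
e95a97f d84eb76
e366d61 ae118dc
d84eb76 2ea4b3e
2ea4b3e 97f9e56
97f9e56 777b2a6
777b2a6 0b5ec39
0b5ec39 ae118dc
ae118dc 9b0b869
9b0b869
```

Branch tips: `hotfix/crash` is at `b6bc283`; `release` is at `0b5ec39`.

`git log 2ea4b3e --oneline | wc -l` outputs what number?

6

Walking parent pointers from 2ea4b3e: reachable set = {0b5ec39, 2ea4b3e, 777b2a6, 97f9e56, 9b0b869, ae118dc}.
That is 6 commits.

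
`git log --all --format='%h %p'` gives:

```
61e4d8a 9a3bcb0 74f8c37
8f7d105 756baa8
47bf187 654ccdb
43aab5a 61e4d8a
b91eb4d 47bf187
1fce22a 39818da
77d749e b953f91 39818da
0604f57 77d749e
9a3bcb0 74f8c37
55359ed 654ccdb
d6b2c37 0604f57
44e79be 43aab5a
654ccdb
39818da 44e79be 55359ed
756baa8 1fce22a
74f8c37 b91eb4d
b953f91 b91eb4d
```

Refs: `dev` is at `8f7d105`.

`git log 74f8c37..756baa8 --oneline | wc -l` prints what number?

Reachable from 756baa8: {1fce22a, 39818da, 43aab5a, 44e79be, 47bf187, 55359ed, 61e4d8a, 654ccdb, 74f8c37, 756baa8, 9a3bcb0, b91eb4d}.
Reachable from 74f8c37: {47bf187, 654ccdb, 74f8c37, b91eb4d}.
In 756baa8's history but not 74f8c37's: {1fce22a, 39818da, 43aab5a, 44e79be, 55359ed, 61e4d8a, 756baa8, 9a3bcb0} — 8 commits.

8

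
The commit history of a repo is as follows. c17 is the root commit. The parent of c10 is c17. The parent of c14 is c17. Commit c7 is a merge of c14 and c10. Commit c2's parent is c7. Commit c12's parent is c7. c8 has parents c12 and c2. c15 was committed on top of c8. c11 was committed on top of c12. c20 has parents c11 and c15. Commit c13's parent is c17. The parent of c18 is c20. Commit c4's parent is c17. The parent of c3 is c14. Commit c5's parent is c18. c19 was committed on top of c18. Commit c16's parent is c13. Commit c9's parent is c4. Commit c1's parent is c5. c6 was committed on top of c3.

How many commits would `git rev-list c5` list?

12

Walking parent pointers from c5: reachable set = {c10, c11, c12, c14, c15, c17, c18, c2, c20, c5, c7, c8}.
That is 12 commits.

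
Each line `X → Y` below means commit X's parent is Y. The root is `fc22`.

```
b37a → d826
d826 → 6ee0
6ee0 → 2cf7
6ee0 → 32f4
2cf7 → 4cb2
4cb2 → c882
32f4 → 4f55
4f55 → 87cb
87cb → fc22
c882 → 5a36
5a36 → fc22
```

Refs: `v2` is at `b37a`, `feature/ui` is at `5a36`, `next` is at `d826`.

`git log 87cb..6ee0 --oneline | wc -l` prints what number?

7

Reachable from 6ee0: {2cf7, 32f4, 4cb2, 4f55, 5a36, 6ee0, 87cb, c882, fc22}.
Reachable from 87cb: {87cb, fc22}.
In 6ee0's history but not 87cb's: {2cf7, 32f4, 4cb2, 4f55, 5a36, 6ee0, c882} — 7 commits.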